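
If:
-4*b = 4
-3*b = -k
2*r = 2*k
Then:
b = -1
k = -3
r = -3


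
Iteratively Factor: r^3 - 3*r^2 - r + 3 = (r - 3)*(r^2 - 1) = (r - 3)*(r + 1)*(r - 1)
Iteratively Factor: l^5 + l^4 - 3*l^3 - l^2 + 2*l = (l - 1)*(l^4 + 2*l^3 - l^2 - 2*l) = l*(l - 1)*(l^3 + 2*l^2 - l - 2) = l*(l - 1)*(l + 2)*(l^2 - 1) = l*(l - 1)*(l + 1)*(l + 2)*(l - 1)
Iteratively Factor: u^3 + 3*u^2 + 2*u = (u + 1)*(u^2 + 2*u) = (u + 1)*(u + 2)*(u)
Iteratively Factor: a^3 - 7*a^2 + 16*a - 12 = (a - 2)*(a^2 - 5*a + 6) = (a - 3)*(a - 2)*(a - 2)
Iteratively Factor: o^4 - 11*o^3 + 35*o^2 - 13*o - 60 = (o - 4)*(o^3 - 7*o^2 + 7*o + 15) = (o - 5)*(o - 4)*(o^2 - 2*o - 3) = (o - 5)*(o - 4)*(o - 3)*(o + 1)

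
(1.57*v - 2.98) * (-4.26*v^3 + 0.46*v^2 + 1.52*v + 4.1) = -6.6882*v^4 + 13.417*v^3 + 1.0156*v^2 + 1.9074*v - 12.218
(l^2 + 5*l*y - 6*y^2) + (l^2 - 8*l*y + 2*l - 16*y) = 2*l^2 - 3*l*y + 2*l - 6*y^2 - 16*y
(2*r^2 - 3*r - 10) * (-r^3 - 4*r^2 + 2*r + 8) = -2*r^5 - 5*r^4 + 26*r^3 + 50*r^2 - 44*r - 80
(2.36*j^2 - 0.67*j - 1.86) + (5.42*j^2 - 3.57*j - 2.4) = 7.78*j^2 - 4.24*j - 4.26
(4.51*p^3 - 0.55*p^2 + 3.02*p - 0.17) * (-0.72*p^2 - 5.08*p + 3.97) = -3.2472*p^5 - 22.5148*p^4 + 18.5243*p^3 - 17.4027*p^2 + 12.853*p - 0.6749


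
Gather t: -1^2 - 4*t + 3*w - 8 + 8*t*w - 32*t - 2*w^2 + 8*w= t*(8*w - 36) - 2*w^2 + 11*w - 9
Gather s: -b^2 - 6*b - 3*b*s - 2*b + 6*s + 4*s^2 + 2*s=-b^2 - 8*b + 4*s^2 + s*(8 - 3*b)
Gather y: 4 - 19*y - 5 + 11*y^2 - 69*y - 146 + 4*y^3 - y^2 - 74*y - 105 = 4*y^3 + 10*y^2 - 162*y - 252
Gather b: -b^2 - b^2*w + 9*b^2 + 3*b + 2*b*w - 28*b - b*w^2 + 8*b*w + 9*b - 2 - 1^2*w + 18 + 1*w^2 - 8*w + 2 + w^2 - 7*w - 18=b^2*(8 - w) + b*(-w^2 + 10*w - 16) + 2*w^2 - 16*w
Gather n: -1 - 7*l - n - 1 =-7*l - n - 2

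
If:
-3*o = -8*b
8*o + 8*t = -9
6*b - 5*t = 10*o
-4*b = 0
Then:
No Solution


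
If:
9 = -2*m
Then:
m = -9/2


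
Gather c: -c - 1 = -c - 1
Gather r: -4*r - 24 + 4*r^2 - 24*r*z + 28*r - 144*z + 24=4*r^2 + r*(24 - 24*z) - 144*z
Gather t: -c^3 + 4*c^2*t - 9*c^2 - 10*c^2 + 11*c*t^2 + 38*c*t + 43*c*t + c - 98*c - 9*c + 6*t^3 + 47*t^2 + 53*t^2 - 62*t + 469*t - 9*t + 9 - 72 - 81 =-c^3 - 19*c^2 - 106*c + 6*t^3 + t^2*(11*c + 100) + t*(4*c^2 + 81*c + 398) - 144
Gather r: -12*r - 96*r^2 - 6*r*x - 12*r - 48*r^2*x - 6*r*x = r^2*(-48*x - 96) + r*(-12*x - 24)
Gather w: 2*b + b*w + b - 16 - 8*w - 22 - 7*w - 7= 3*b + w*(b - 15) - 45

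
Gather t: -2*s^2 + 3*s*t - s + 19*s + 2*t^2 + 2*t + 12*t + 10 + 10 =-2*s^2 + 18*s + 2*t^2 + t*(3*s + 14) + 20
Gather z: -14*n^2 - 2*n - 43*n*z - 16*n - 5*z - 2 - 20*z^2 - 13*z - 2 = -14*n^2 - 18*n - 20*z^2 + z*(-43*n - 18) - 4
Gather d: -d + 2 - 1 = 1 - d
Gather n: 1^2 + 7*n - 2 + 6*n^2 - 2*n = 6*n^2 + 5*n - 1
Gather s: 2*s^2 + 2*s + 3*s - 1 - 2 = 2*s^2 + 5*s - 3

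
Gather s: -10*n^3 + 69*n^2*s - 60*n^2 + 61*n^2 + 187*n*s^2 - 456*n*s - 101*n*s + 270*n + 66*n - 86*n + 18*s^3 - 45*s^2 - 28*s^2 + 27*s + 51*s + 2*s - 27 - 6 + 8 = -10*n^3 + n^2 + 250*n + 18*s^3 + s^2*(187*n - 73) + s*(69*n^2 - 557*n + 80) - 25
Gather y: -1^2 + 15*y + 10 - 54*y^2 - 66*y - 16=-54*y^2 - 51*y - 7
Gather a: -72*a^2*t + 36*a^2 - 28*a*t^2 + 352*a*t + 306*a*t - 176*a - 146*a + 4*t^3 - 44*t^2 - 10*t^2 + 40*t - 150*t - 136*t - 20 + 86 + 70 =a^2*(36 - 72*t) + a*(-28*t^2 + 658*t - 322) + 4*t^3 - 54*t^2 - 246*t + 136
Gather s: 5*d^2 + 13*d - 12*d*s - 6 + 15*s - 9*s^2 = 5*d^2 + 13*d - 9*s^2 + s*(15 - 12*d) - 6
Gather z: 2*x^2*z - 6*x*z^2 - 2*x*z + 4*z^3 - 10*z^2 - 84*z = 4*z^3 + z^2*(-6*x - 10) + z*(2*x^2 - 2*x - 84)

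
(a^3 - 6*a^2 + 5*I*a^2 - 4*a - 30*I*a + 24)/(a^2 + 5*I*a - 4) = a - 6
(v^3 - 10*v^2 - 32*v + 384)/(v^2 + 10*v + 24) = (v^2 - 16*v + 64)/(v + 4)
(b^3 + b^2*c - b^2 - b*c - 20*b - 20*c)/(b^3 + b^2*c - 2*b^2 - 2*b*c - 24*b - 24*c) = (b - 5)/(b - 6)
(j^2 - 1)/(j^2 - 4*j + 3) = (j + 1)/(j - 3)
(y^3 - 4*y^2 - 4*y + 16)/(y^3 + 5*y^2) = (y^3 - 4*y^2 - 4*y + 16)/(y^2*(y + 5))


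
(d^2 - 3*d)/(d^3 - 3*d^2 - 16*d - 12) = d*(3 - d)/(-d^3 + 3*d^2 + 16*d + 12)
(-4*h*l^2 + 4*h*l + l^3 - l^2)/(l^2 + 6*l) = (-4*h*l + 4*h + l^2 - l)/(l + 6)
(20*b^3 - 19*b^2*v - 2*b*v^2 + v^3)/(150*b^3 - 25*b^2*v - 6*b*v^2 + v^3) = (-4*b^2 + 3*b*v + v^2)/(-30*b^2 - b*v + v^2)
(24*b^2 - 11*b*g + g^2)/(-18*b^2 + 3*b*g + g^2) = (-8*b + g)/(6*b + g)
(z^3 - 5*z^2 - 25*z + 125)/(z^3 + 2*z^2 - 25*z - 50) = (z - 5)/(z + 2)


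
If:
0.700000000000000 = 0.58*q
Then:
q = 1.21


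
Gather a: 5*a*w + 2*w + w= 5*a*w + 3*w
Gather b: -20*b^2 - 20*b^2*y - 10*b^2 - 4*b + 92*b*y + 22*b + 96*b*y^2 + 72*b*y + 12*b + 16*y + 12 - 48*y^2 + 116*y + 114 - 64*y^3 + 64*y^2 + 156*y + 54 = b^2*(-20*y - 30) + b*(96*y^2 + 164*y + 30) - 64*y^3 + 16*y^2 + 288*y + 180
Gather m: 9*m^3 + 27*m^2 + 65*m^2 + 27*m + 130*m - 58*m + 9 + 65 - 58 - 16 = 9*m^3 + 92*m^2 + 99*m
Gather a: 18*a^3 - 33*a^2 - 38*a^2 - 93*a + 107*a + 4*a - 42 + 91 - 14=18*a^3 - 71*a^2 + 18*a + 35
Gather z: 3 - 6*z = 3 - 6*z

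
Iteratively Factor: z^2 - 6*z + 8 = (z - 2)*(z - 4)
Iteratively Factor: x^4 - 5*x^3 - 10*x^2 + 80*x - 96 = (x - 4)*(x^3 - x^2 - 14*x + 24) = (x - 4)*(x + 4)*(x^2 - 5*x + 6) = (x - 4)*(x - 2)*(x + 4)*(x - 3)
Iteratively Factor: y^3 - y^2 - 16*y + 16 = (y + 4)*(y^2 - 5*y + 4) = (y - 1)*(y + 4)*(y - 4)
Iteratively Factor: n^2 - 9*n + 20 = (n - 5)*(n - 4)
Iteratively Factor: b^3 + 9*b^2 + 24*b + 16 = (b + 4)*(b^2 + 5*b + 4) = (b + 1)*(b + 4)*(b + 4)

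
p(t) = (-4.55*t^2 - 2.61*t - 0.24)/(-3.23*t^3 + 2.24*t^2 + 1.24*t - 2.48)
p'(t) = (-9.1*t - 2.61)/(-3.23*t^3 + 2.24*t^2 + 1.24*t - 2.48) + (-4.55*t^2 - 2.61*t - 0.24)*(9.69*t^2 - 4.48*t - 1.24)/(-3.23*t^3 + 2.24*t^2 + 1.24*t - 2.48)^2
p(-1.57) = -0.54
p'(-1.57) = -0.32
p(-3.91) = -0.27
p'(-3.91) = -0.05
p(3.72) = 0.55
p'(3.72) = -0.20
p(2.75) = 0.85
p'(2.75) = -0.47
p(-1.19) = -0.77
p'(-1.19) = -1.17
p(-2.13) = -0.42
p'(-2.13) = -0.15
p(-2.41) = -0.39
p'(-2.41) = -0.12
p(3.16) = 0.69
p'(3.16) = -0.32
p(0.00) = 0.10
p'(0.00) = 1.10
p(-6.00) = -0.19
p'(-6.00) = -0.03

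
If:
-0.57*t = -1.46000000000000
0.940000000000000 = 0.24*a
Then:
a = 3.92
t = 2.56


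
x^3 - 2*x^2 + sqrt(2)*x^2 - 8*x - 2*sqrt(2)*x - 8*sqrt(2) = (x - 4)*(x + 2)*(x + sqrt(2))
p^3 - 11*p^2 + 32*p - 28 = (p - 7)*(p - 2)^2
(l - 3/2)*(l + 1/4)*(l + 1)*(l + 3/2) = l^4 + 5*l^3/4 - 2*l^2 - 45*l/16 - 9/16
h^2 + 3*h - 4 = (h - 1)*(h + 4)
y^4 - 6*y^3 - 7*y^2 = y^2*(y - 7)*(y + 1)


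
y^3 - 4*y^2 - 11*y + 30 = (y - 5)*(y - 2)*(y + 3)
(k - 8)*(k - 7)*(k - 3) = k^3 - 18*k^2 + 101*k - 168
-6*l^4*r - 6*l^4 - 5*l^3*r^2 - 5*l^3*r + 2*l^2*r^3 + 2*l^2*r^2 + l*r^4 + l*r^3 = (-2*l + r)*(l + r)*(3*l + r)*(l*r + l)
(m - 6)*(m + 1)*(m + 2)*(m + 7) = m^4 + 4*m^3 - 37*m^2 - 124*m - 84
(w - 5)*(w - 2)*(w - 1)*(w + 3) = w^4 - 5*w^3 - 7*w^2 + 41*w - 30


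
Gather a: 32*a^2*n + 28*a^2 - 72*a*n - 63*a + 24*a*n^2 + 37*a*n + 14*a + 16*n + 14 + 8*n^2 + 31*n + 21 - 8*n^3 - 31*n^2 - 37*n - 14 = a^2*(32*n + 28) + a*(24*n^2 - 35*n - 49) - 8*n^3 - 23*n^2 + 10*n + 21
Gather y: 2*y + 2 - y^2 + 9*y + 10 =-y^2 + 11*y + 12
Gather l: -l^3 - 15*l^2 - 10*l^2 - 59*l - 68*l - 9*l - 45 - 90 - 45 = -l^3 - 25*l^2 - 136*l - 180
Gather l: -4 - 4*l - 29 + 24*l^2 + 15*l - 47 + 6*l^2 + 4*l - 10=30*l^2 + 15*l - 90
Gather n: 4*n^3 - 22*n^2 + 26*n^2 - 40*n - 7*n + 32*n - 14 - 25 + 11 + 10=4*n^3 + 4*n^2 - 15*n - 18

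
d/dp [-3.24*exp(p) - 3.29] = -3.24*exp(p)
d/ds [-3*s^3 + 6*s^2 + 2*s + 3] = -9*s^2 + 12*s + 2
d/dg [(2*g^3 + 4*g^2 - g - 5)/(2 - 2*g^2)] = (-g^2 - 2*g - 1/2)/(g^2 + 2*g + 1)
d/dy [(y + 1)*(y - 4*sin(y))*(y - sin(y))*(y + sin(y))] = (y + 1)*(y - 4*sin(y))*(y - sin(y))*(cos(y) + 1) - (y + 1)*(y - 4*sin(y))*(y + sin(y))*(cos(y) - 1) - (y + 1)*(y - sin(y))*(y + sin(y))*(4*cos(y) - 1) + (y - 4*sin(y))*(y - sin(y))*(y + sin(y))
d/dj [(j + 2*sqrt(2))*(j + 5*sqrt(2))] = 2*j + 7*sqrt(2)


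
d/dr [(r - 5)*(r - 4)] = 2*r - 9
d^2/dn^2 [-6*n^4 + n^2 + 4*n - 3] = 2 - 72*n^2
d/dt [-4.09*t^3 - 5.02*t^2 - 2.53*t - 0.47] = -12.27*t^2 - 10.04*t - 2.53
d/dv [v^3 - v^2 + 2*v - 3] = 3*v^2 - 2*v + 2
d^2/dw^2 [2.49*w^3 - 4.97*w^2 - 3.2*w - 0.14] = 14.94*w - 9.94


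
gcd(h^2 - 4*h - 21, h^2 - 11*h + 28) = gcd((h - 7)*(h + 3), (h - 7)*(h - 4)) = h - 7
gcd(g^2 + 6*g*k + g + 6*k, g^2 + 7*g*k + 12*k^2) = 1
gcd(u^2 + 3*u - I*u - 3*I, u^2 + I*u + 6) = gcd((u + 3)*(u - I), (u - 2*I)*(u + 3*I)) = 1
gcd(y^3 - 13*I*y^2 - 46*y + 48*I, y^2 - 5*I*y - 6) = y^2 - 5*I*y - 6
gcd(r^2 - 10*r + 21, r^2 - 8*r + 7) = r - 7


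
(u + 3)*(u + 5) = u^2 + 8*u + 15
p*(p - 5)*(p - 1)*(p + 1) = p^4 - 5*p^3 - p^2 + 5*p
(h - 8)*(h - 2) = h^2 - 10*h + 16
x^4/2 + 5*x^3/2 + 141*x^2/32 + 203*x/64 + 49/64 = (x/2 + 1/2)*(x + 1/2)*(x + 7/4)^2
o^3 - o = o*(o - 1)*(o + 1)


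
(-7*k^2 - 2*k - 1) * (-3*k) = 21*k^3 + 6*k^2 + 3*k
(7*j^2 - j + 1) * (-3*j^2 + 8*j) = -21*j^4 + 59*j^3 - 11*j^2 + 8*j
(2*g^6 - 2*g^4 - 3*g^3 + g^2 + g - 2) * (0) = 0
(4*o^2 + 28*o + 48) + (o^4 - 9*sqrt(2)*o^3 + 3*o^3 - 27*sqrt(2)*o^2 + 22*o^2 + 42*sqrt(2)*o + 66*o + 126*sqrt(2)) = o^4 - 9*sqrt(2)*o^3 + 3*o^3 - 27*sqrt(2)*o^2 + 26*o^2 + 42*sqrt(2)*o + 94*o + 48 + 126*sqrt(2)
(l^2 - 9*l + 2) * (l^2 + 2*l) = l^4 - 7*l^3 - 16*l^2 + 4*l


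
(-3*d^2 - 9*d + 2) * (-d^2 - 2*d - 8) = 3*d^4 + 15*d^3 + 40*d^2 + 68*d - 16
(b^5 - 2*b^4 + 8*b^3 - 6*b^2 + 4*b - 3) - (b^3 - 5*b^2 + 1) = b^5 - 2*b^4 + 7*b^3 - b^2 + 4*b - 4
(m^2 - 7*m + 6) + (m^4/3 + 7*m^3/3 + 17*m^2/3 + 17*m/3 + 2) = m^4/3 + 7*m^3/3 + 20*m^2/3 - 4*m/3 + 8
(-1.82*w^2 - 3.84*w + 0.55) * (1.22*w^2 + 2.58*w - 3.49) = -2.2204*w^4 - 9.3804*w^3 - 2.8844*w^2 + 14.8206*w - 1.9195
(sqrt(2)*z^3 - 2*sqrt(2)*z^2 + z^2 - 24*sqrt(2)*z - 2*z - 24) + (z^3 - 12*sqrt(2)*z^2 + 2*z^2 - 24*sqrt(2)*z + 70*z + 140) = z^3 + sqrt(2)*z^3 - 14*sqrt(2)*z^2 + 3*z^2 - 48*sqrt(2)*z + 68*z + 116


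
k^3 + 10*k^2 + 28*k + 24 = (k + 2)^2*(k + 6)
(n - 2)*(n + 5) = n^2 + 3*n - 10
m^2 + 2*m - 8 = (m - 2)*(m + 4)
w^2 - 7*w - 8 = (w - 8)*(w + 1)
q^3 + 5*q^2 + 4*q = q*(q + 1)*(q + 4)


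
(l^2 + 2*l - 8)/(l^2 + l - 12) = (l - 2)/(l - 3)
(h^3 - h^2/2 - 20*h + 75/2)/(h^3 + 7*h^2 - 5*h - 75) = (h - 5/2)/(h + 5)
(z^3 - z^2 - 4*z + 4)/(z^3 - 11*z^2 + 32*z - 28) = (z^2 + z - 2)/(z^2 - 9*z + 14)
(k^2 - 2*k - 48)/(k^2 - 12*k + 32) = (k + 6)/(k - 4)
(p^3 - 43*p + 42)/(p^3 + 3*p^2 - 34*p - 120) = (p^2 + 6*p - 7)/(p^2 + 9*p + 20)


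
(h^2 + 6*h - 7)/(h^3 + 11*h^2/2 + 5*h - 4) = 2*(h^2 + 6*h - 7)/(2*h^3 + 11*h^2 + 10*h - 8)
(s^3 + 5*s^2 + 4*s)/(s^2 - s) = (s^2 + 5*s + 4)/(s - 1)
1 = 1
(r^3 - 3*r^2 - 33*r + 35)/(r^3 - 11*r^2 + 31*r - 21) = (r + 5)/(r - 3)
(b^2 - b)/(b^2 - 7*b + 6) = b/(b - 6)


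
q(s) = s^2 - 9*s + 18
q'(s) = 2*s - 9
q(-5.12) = 90.29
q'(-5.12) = -19.24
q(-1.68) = 35.94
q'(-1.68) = -12.36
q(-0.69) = 24.69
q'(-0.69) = -10.38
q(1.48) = 6.87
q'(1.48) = -6.04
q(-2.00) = 40.00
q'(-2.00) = -13.00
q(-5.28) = 93.40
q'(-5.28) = -19.56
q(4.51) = -2.25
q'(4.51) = 0.02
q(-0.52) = 22.95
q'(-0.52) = -10.04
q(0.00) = 18.00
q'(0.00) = -9.00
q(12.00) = 54.00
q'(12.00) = 15.00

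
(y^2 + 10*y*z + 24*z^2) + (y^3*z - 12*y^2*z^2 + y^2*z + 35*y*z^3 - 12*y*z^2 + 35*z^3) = y^3*z - 12*y^2*z^2 + y^2*z + y^2 + 35*y*z^3 - 12*y*z^2 + 10*y*z + 35*z^3 + 24*z^2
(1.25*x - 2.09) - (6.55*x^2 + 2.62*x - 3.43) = -6.55*x^2 - 1.37*x + 1.34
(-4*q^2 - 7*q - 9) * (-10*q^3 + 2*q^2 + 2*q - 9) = 40*q^5 + 62*q^4 + 68*q^3 + 4*q^2 + 45*q + 81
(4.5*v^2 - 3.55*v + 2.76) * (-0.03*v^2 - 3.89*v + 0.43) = -0.135*v^4 - 17.3985*v^3 + 15.6617*v^2 - 12.2629*v + 1.1868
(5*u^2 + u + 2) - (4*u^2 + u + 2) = u^2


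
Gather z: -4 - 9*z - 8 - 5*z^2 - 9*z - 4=-5*z^2 - 18*z - 16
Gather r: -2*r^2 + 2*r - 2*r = -2*r^2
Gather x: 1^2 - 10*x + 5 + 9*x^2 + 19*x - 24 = 9*x^2 + 9*x - 18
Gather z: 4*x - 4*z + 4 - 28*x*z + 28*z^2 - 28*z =4*x + 28*z^2 + z*(-28*x - 32) + 4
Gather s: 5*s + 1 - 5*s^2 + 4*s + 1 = -5*s^2 + 9*s + 2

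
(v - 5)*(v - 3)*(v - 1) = v^3 - 9*v^2 + 23*v - 15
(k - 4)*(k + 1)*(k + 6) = k^3 + 3*k^2 - 22*k - 24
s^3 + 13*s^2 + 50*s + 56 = (s + 2)*(s + 4)*(s + 7)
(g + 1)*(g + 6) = g^2 + 7*g + 6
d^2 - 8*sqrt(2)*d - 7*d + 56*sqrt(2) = (d - 7)*(d - 8*sqrt(2))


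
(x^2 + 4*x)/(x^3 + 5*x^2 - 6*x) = (x + 4)/(x^2 + 5*x - 6)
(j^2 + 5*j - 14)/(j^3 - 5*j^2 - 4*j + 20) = (j + 7)/(j^2 - 3*j - 10)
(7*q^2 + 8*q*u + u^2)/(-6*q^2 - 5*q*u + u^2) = (-7*q - u)/(6*q - u)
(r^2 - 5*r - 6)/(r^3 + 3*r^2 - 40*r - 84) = (r + 1)/(r^2 + 9*r + 14)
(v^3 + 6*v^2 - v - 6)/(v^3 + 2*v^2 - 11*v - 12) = (v^2 + 5*v - 6)/(v^2 + v - 12)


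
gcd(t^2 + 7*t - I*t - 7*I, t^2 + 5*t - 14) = t + 7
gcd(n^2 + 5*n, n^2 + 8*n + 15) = n + 5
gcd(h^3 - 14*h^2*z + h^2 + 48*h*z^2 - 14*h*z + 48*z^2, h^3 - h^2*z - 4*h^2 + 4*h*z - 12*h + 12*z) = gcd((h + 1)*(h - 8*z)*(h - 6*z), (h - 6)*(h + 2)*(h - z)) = 1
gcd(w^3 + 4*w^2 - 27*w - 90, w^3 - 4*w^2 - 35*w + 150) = w^2 + w - 30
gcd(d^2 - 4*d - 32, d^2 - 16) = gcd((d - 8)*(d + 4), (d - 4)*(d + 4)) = d + 4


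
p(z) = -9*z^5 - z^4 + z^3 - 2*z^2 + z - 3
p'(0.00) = 1.00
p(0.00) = -3.00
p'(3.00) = -3737.00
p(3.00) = -2259.00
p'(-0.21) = 1.92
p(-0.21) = -3.31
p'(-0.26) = 2.11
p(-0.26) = -3.41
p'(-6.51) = -79565.52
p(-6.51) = 103065.67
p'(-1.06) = -43.44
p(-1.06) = 3.28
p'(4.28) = -15375.15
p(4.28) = -13218.43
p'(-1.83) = -461.80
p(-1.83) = 155.84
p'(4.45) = -17956.13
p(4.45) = -16047.34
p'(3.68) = -8425.28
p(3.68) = -6234.06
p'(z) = -45*z^4 - 4*z^3 + 3*z^2 - 4*z + 1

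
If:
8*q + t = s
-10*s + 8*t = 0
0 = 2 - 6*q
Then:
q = 1/3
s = -32/3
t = -40/3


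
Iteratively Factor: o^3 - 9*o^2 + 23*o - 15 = (o - 5)*(o^2 - 4*o + 3) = (o - 5)*(o - 3)*(o - 1)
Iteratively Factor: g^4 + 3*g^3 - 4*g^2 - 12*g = (g + 3)*(g^3 - 4*g) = (g + 2)*(g + 3)*(g^2 - 2*g) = g*(g + 2)*(g + 3)*(g - 2)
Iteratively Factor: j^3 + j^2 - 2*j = (j + 2)*(j^2 - j) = j*(j + 2)*(j - 1)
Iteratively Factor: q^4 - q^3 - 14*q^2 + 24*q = (q + 4)*(q^3 - 5*q^2 + 6*q) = (q - 3)*(q + 4)*(q^2 - 2*q) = (q - 3)*(q - 2)*(q + 4)*(q)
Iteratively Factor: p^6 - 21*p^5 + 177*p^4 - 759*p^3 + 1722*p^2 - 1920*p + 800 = (p - 4)*(p^5 - 17*p^4 + 109*p^3 - 323*p^2 + 430*p - 200) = (p - 4)*(p - 1)*(p^4 - 16*p^3 + 93*p^2 - 230*p + 200) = (p - 4)^2*(p - 1)*(p^3 - 12*p^2 + 45*p - 50) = (p - 4)^2*(p - 2)*(p - 1)*(p^2 - 10*p + 25) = (p - 5)*(p - 4)^2*(p - 2)*(p - 1)*(p - 5)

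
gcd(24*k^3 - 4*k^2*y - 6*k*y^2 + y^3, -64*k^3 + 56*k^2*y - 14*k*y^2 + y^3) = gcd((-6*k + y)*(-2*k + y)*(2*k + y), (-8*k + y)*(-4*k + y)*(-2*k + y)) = -2*k + y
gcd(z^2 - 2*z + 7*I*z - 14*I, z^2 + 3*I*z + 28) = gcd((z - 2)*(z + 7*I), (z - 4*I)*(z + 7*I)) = z + 7*I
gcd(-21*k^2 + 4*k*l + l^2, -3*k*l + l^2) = 3*k - l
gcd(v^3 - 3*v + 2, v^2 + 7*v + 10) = v + 2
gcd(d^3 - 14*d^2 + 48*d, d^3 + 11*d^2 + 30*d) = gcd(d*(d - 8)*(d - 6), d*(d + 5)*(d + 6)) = d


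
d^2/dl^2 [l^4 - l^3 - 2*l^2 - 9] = 12*l^2 - 6*l - 4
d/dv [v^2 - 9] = 2*v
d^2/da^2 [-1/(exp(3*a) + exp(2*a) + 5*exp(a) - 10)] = (-2*(3*exp(2*a) + 2*exp(a) + 5)^2*exp(a) + (9*exp(2*a) + 4*exp(a) + 5)*(exp(3*a) + exp(2*a) + 5*exp(a) - 10))*exp(a)/(exp(3*a) + exp(2*a) + 5*exp(a) - 10)^3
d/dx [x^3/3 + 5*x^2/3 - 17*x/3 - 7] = x^2 + 10*x/3 - 17/3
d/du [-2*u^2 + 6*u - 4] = 6 - 4*u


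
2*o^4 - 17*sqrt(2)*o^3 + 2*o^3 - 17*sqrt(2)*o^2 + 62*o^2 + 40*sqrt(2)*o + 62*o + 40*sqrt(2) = (o - 5*sqrt(2))*(o - 4*sqrt(2))*(sqrt(2)*o + 1)*(sqrt(2)*o + sqrt(2))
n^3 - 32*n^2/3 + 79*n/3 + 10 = (n - 6)*(n - 5)*(n + 1/3)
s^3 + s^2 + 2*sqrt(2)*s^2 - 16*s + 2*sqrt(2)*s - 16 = (s + 1)*(s - 2*sqrt(2))*(s + 4*sqrt(2))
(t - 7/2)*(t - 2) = t^2 - 11*t/2 + 7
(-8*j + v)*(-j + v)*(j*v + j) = 8*j^3*v + 8*j^3 - 9*j^2*v^2 - 9*j^2*v + j*v^3 + j*v^2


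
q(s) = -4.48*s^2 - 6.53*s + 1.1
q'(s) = -8.96*s - 6.53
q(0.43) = -2.54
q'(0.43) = -10.38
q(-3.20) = -23.88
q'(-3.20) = 22.14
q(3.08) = -61.51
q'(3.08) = -34.13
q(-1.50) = 0.81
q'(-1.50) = 6.91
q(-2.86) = -16.87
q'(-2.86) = 19.10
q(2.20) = -34.95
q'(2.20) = -26.24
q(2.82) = -52.94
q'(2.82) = -31.80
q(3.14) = -63.58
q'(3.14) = -34.66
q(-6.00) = -121.00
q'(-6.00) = 47.23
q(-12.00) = -565.66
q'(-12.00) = 100.99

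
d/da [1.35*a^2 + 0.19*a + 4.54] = 2.7*a + 0.19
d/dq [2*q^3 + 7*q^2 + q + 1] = 6*q^2 + 14*q + 1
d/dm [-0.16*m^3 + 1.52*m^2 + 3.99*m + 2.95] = -0.48*m^2 + 3.04*m + 3.99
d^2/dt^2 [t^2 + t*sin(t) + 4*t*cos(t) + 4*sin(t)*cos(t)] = -t*sin(t) - 4*t*cos(t) - 8*sin(t) - 8*sin(2*t) + 2*cos(t) + 2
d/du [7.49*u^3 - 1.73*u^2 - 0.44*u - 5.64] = 22.47*u^2 - 3.46*u - 0.44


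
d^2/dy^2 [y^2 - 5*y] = 2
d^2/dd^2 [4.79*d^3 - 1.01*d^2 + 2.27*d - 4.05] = 28.74*d - 2.02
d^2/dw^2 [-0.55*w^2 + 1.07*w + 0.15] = -1.10000000000000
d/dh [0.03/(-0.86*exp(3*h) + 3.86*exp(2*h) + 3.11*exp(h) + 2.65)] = (0.0774*exp(2*h) - 0.2316*exp(h) - 0.0933)*exp(h)/(-0.86*exp(3*h) + 3.86*exp(2*h) + 3.11*exp(h) + 2.65)^2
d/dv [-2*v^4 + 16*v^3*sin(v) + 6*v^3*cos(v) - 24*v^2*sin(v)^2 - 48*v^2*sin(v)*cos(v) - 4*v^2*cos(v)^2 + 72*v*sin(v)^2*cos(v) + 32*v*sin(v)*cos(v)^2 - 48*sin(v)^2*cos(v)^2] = -6*v^3*sin(v) + 16*v^3*cos(v) - 8*v^3 + 48*v^2*sin(v) - 20*v^2*sin(2*v) + 18*v^2*cos(v) - 48*v^2*cos(2*v) - 18*v*sin(v) - 48*v*sin(2*v) + 54*v*sin(3*v) + 8*v*cos(v) + 20*v*cos(2*v) + 24*v*cos(3*v) - 28*v + 8*sin(v) + 8*sin(3*v) - 24*sin(4*v) + 18*cos(v) - 18*cos(3*v)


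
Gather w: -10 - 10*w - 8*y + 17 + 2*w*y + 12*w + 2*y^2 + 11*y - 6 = w*(2*y + 2) + 2*y^2 + 3*y + 1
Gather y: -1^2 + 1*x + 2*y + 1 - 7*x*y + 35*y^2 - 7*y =x + 35*y^2 + y*(-7*x - 5)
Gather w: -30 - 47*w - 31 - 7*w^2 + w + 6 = -7*w^2 - 46*w - 55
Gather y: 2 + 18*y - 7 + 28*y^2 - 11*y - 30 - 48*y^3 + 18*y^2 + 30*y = -48*y^3 + 46*y^2 + 37*y - 35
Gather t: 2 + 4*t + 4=4*t + 6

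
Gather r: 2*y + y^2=y^2 + 2*y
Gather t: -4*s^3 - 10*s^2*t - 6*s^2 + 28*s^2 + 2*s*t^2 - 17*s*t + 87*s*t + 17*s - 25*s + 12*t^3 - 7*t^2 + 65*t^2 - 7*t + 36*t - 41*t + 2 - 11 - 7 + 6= -4*s^3 + 22*s^2 - 8*s + 12*t^3 + t^2*(2*s + 58) + t*(-10*s^2 + 70*s - 12) - 10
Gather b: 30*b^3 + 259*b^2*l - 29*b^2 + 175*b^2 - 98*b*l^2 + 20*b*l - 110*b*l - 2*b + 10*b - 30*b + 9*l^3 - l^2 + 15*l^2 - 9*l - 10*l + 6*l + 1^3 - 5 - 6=30*b^3 + b^2*(259*l + 146) + b*(-98*l^2 - 90*l - 22) + 9*l^3 + 14*l^2 - 13*l - 10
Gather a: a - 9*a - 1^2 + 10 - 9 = -8*a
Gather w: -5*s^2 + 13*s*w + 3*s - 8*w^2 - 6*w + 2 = -5*s^2 + 3*s - 8*w^2 + w*(13*s - 6) + 2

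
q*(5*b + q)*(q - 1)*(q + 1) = 5*b*q^3 - 5*b*q + q^4 - q^2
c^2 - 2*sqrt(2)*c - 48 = (c - 6*sqrt(2))*(c + 4*sqrt(2))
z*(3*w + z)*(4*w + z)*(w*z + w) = 12*w^3*z^2 + 12*w^3*z + 7*w^2*z^3 + 7*w^2*z^2 + w*z^4 + w*z^3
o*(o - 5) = o^2 - 5*o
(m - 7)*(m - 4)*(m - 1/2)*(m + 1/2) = m^4 - 11*m^3 + 111*m^2/4 + 11*m/4 - 7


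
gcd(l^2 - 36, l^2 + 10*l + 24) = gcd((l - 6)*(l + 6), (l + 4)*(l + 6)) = l + 6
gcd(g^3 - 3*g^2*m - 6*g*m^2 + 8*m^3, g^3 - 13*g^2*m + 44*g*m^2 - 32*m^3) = g^2 - 5*g*m + 4*m^2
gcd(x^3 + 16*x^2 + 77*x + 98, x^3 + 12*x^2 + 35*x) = x + 7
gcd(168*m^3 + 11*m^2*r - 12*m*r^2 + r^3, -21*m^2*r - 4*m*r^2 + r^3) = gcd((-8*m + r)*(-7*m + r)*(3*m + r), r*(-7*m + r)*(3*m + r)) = -21*m^2 - 4*m*r + r^2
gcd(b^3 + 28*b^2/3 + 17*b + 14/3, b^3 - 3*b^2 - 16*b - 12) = b + 2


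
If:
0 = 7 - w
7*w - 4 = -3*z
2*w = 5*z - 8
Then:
No Solution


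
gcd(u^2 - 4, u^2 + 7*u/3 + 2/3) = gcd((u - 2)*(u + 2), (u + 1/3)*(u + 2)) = u + 2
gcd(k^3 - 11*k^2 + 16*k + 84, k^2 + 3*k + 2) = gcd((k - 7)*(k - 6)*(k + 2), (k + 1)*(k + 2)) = k + 2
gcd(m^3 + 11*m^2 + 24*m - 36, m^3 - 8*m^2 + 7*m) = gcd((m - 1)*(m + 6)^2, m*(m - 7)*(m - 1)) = m - 1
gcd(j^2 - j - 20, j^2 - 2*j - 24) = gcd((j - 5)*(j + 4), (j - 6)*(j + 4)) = j + 4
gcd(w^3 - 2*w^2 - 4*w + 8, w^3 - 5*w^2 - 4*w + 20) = w^2 - 4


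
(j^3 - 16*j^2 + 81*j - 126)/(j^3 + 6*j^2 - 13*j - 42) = (j^2 - 13*j + 42)/(j^2 + 9*j + 14)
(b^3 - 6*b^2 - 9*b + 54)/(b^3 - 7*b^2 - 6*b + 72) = (b - 3)/(b - 4)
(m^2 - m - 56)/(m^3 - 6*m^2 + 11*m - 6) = (m^2 - m - 56)/(m^3 - 6*m^2 + 11*m - 6)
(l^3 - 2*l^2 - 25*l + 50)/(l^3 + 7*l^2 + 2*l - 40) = (l - 5)/(l + 4)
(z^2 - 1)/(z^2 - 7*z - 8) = (z - 1)/(z - 8)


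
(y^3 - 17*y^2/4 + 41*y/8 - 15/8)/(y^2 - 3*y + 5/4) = (4*y^2 - 7*y + 3)/(2*(2*y - 1))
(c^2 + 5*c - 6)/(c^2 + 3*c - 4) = (c + 6)/(c + 4)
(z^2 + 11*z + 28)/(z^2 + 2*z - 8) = (z + 7)/(z - 2)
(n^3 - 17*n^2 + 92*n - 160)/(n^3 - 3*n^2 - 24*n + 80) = (n^2 - 13*n + 40)/(n^2 + n - 20)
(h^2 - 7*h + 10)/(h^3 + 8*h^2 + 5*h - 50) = (h - 5)/(h^2 + 10*h + 25)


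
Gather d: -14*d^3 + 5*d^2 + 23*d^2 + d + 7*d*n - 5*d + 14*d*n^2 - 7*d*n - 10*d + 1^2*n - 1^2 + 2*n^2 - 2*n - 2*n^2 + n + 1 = -14*d^3 + 28*d^2 + d*(14*n^2 - 14)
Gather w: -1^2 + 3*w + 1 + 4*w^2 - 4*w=4*w^2 - w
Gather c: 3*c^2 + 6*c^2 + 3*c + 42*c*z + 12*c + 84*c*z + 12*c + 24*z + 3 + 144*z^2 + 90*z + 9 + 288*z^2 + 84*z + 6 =9*c^2 + c*(126*z + 27) + 432*z^2 + 198*z + 18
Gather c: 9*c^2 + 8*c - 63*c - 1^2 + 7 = 9*c^2 - 55*c + 6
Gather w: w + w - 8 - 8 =2*w - 16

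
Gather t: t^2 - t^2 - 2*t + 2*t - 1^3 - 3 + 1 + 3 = 0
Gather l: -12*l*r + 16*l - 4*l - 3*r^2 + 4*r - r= l*(12 - 12*r) - 3*r^2 + 3*r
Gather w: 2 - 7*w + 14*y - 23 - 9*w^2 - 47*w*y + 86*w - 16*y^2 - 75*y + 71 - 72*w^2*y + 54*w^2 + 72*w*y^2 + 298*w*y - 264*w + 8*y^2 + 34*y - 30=w^2*(45 - 72*y) + w*(72*y^2 + 251*y - 185) - 8*y^2 - 27*y + 20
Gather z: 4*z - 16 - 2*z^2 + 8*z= -2*z^2 + 12*z - 16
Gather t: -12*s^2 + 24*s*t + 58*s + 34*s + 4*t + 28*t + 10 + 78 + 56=-12*s^2 + 92*s + t*(24*s + 32) + 144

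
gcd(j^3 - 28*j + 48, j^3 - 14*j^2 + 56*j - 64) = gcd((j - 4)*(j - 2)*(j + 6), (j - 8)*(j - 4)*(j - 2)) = j^2 - 6*j + 8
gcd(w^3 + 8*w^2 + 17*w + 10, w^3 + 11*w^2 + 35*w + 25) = w^2 + 6*w + 5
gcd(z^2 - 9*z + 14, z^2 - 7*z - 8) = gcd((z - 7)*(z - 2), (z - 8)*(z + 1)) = 1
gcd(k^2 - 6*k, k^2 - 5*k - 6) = k - 6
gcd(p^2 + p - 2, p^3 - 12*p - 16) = p + 2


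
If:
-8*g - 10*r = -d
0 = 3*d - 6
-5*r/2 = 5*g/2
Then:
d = 2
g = -1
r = 1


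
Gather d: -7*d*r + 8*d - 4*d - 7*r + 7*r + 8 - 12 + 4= d*(4 - 7*r)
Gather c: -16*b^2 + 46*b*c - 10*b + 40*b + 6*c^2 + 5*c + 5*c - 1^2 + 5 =-16*b^2 + 30*b + 6*c^2 + c*(46*b + 10) + 4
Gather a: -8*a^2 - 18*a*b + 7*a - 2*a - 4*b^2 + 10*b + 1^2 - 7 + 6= -8*a^2 + a*(5 - 18*b) - 4*b^2 + 10*b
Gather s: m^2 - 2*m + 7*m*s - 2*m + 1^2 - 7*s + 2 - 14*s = m^2 - 4*m + s*(7*m - 21) + 3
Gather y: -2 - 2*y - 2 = -2*y - 4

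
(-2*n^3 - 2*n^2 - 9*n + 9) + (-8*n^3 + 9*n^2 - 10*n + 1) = -10*n^3 + 7*n^2 - 19*n + 10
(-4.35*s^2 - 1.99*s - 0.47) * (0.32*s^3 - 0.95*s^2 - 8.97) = -1.392*s^5 + 3.4957*s^4 + 1.7401*s^3 + 39.466*s^2 + 17.8503*s + 4.2159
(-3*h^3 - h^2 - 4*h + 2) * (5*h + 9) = -15*h^4 - 32*h^3 - 29*h^2 - 26*h + 18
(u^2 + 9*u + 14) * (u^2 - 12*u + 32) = u^4 - 3*u^3 - 62*u^2 + 120*u + 448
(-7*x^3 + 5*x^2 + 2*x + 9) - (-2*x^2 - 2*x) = -7*x^3 + 7*x^2 + 4*x + 9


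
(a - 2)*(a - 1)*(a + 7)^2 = a^4 + 11*a^3 + 9*a^2 - 119*a + 98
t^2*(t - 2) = t^3 - 2*t^2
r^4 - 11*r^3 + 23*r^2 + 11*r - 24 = (r - 8)*(r - 3)*(r - 1)*(r + 1)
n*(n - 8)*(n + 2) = n^3 - 6*n^2 - 16*n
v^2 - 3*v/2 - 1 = (v - 2)*(v + 1/2)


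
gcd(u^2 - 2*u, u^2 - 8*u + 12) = u - 2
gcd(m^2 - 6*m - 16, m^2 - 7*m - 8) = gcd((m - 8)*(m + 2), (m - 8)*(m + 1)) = m - 8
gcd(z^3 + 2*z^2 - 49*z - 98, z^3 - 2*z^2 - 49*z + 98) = z^2 - 49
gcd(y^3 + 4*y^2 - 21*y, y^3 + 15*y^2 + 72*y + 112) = y + 7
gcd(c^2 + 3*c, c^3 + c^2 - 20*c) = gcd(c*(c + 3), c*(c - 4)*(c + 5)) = c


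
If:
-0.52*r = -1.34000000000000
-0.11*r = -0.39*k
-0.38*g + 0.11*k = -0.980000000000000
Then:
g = 2.79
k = 0.73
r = 2.58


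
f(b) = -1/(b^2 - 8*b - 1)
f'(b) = -(8 - 2*b)/(b^2 - 8*b - 1)^2 = 2*(b - 4)/(-b^2 + 8*b + 1)^2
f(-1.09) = -0.11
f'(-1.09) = -0.13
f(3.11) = 0.06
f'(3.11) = -0.01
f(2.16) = 0.07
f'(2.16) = -0.02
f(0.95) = 0.13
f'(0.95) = -0.10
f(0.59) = 0.19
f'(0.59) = -0.24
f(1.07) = 0.12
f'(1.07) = -0.08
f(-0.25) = -0.94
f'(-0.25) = -7.53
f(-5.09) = -0.02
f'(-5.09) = -0.00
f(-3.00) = -0.03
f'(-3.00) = -0.01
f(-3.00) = -0.03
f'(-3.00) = -0.01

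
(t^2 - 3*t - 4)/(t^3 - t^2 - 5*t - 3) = (t - 4)/(t^2 - 2*t - 3)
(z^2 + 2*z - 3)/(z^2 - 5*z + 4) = (z + 3)/(z - 4)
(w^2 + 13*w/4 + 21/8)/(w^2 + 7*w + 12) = (8*w^2 + 26*w + 21)/(8*(w^2 + 7*w + 12))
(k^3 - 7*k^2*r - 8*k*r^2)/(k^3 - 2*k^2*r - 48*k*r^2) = (k + r)/(k + 6*r)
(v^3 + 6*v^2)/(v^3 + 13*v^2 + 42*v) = v/(v + 7)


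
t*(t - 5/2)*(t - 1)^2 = t^4 - 9*t^3/2 + 6*t^2 - 5*t/2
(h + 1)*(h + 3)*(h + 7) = h^3 + 11*h^2 + 31*h + 21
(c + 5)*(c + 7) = c^2 + 12*c + 35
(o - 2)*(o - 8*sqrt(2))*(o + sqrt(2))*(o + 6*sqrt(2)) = o^4 - 2*o^3 - sqrt(2)*o^3 - 100*o^2 + 2*sqrt(2)*o^2 - 96*sqrt(2)*o + 200*o + 192*sqrt(2)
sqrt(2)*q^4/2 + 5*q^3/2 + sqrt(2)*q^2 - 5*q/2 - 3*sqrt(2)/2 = (q - 1)*(q + 1)*(q + 3*sqrt(2)/2)*(sqrt(2)*q/2 + 1)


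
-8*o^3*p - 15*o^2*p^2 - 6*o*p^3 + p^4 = p*(-8*o + p)*(o + p)^2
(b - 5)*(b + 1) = b^2 - 4*b - 5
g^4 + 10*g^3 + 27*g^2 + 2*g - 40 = (g - 1)*(g + 2)*(g + 4)*(g + 5)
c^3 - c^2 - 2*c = c*(c - 2)*(c + 1)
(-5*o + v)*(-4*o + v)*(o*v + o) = 20*o^3*v + 20*o^3 - 9*o^2*v^2 - 9*o^2*v + o*v^3 + o*v^2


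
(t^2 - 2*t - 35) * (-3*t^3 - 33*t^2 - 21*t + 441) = -3*t^5 - 27*t^4 + 150*t^3 + 1638*t^2 - 147*t - 15435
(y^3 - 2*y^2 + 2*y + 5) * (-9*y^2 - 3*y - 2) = -9*y^5 + 15*y^4 - 14*y^3 - 47*y^2 - 19*y - 10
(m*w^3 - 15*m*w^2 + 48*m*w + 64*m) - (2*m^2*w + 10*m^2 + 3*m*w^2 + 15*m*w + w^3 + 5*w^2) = -2*m^2*w - 10*m^2 + m*w^3 - 18*m*w^2 + 33*m*w + 64*m - w^3 - 5*w^2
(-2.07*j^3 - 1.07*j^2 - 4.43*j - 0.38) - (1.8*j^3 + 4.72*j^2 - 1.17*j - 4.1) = -3.87*j^3 - 5.79*j^2 - 3.26*j + 3.72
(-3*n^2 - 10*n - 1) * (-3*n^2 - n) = 9*n^4 + 33*n^3 + 13*n^2 + n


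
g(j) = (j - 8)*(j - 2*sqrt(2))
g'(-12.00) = -34.83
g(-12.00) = 296.57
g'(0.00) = -10.83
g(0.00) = 22.63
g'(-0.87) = -12.57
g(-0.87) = 32.81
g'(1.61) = -7.61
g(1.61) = 7.79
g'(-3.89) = -18.61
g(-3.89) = 79.88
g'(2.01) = -6.81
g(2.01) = 4.90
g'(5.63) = 0.43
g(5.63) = -6.64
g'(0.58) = -9.67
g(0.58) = 16.68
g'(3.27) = -4.29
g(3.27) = -2.09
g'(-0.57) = -11.97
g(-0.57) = 29.12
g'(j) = 2*j - 8 - 2*sqrt(2)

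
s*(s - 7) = s^2 - 7*s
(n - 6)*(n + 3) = n^2 - 3*n - 18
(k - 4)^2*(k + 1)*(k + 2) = k^4 - 5*k^3 - 6*k^2 + 32*k + 32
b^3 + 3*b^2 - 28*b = b*(b - 4)*(b + 7)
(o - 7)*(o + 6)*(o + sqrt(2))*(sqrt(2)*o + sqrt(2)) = sqrt(2)*o^4 + 2*o^3 - 43*sqrt(2)*o^2 - 86*o - 42*sqrt(2)*o - 84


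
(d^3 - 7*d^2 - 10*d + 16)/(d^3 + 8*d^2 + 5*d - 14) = (d - 8)/(d + 7)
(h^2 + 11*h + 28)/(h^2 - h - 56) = (h + 4)/(h - 8)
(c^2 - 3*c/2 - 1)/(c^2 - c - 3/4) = 2*(c - 2)/(2*c - 3)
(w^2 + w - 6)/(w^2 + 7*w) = (w^2 + w - 6)/(w*(w + 7))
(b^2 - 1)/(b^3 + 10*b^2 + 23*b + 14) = (b - 1)/(b^2 + 9*b + 14)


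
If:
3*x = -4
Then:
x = -4/3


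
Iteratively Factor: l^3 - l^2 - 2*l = (l - 2)*(l^2 + l) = (l - 2)*(l + 1)*(l)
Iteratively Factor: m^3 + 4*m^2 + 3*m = (m)*(m^2 + 4*m + 3) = m*(m + 3)*(m + 1)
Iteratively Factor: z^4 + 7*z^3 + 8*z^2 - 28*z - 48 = (z + 2)*(z^3 + 5*z^2 - 2*z - 24) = (z + 2)*(z + 3)*(z^2 + 2*z - 8) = (z - 2)*(z + 2)*(z + 3)*(z + 4)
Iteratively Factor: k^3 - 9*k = (k + 3)*(k^2 - 3*k) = k*(k + 3)*(k - 3)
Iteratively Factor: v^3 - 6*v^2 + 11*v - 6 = (v - 2)*(v^2 - 4*v + 3) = (v - 2)*(v - 1)*(v - 3)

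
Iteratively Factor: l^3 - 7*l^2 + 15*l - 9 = (l - 3)*(l^2 - 4*l + 3) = (l - 3)*(l - 1)*(l - 3)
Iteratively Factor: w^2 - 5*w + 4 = (w - 4)*(w - 1)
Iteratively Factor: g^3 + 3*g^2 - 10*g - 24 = (g + 4)*(g^2 - g - 6) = (g - 3)*(g + 4)*(g + 2)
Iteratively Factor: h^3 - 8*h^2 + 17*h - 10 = (h - 2)*(h^2 - 6*h + 5) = (h - 5)*(h - 2)*(h - 1)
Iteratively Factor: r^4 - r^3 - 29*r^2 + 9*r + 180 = (r + 3)*(r^3 - 4*r^2 - 17*r + 60) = (r - 3)*(r + 3)*(r^2 - r - 20) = (r - 3)*(r + 3)*(r + 4)*(r - 5)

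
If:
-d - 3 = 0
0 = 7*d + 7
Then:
No Solution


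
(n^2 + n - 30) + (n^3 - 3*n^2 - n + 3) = n^3 - 2*n^2 - 27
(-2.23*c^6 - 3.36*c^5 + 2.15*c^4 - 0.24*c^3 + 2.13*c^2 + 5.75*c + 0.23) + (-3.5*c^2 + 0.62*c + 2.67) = -2.23*c^6 - 3.36*c^5 + 2.15*c^4 - 0.24*c^3 - 1.37*c^2 + 6.37*c + 2.9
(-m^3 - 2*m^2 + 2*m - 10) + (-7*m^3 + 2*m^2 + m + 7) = -8*m^3 + 3*m - 3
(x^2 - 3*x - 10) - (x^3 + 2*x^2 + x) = -x^3 - x^2 - 4*x - 10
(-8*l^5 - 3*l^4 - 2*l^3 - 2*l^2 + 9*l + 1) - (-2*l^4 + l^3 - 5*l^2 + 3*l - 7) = -8*l^5 - l^4 - 3*l^3 + 3*l^2 + 6*l + 8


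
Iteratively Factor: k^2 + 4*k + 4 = (k + 2)*(k + 2)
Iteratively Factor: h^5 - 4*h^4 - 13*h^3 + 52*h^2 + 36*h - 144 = (h + 2)*(h^4 - 6*h^3 - h^2 + 54*h - 72) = (h - 4)*(h + 2)*(h^3 - 2*h^2 - 9*h + 18) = (h - 4)*(h + 2)*(h + 3)*(h^2 - 5*h + 6) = (h - 4)*(h - 3)*(h + 2)*(h + 3)*(h - 2)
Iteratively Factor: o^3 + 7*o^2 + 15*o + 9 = (o + 3)*(o^2 + 4*o + 3) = (o + 3)^2*(o + 1)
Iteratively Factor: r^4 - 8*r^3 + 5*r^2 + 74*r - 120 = (r - 5)*(r^3 - 3*r^2 - 10*r + 24) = (r - 5)*(r - 4)*(r^2 + r - 6) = (r - 5)*(r - 4)*(r + 3)*(r - 2)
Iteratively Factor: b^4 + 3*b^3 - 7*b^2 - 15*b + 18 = (b + 3)*(b^3 - 7*b + 6) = (b + 3)^2*(b^2 - 3*b + 2) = (b - 2)*(b + 3)^2*(b - 1)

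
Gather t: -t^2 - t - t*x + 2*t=-t^2 + t*(1 - x)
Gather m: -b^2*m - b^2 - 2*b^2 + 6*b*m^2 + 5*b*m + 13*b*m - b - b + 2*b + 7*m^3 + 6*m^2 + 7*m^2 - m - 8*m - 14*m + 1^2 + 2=-3*b^2 + 7*m^3 + m^2*(6*b + 13) + m*(-b^2 + 18*b - 23) + 3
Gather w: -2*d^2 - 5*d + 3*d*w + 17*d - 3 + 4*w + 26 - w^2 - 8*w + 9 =-2*d^2 + 12*d - w^2 + w*(3*d - 4) + 32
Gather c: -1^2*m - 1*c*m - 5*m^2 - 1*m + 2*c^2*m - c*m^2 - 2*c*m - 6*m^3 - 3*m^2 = 2*c^2*m + c*(-m^2 - 3*m) - 6*m^3 - 8*m^2 - 2*m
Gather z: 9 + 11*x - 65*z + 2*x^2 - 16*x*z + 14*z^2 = 2*x^2 + 11*x + 14*z^2 + z*(-16*x - 65) + 9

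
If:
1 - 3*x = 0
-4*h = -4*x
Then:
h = 1/3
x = 1/3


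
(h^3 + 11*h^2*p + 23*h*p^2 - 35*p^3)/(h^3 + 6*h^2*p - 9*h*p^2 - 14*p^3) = (-h^2 - 4*h*p + 5*p^2)/(-h^2 + h*p + 2*p^2)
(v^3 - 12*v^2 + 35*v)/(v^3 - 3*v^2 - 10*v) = (v - 7)/(v + 2)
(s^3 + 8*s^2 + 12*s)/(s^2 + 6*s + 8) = s*(s + 6)/(s + 4)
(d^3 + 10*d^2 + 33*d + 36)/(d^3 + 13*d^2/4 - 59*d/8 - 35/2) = 8*(d^2 + 6*d + 9)/(8*d^2 - 6*d - 35)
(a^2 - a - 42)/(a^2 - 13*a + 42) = (a + 6)/(a - 6)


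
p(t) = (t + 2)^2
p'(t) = 2*t + 4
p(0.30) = 5.29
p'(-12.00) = -20.00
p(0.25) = 5.06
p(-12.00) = 100.00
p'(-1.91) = 0.18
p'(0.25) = 4.50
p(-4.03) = 4.12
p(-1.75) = 0.06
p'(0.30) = 4.60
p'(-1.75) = 0.50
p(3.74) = 32.95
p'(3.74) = 11.48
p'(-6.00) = -8.00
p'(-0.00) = 4.00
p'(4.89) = 13.78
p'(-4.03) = -4.06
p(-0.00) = 4.00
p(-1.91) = 0.01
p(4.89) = 47.47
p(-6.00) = 16.00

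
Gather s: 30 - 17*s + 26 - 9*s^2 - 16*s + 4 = -9*s^2 - 33*s + 60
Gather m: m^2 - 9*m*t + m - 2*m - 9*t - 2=m^2 + m*(-9*t - 1) - 9*t - 2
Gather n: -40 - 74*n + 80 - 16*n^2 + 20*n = -16*n^2 - 54*n + 40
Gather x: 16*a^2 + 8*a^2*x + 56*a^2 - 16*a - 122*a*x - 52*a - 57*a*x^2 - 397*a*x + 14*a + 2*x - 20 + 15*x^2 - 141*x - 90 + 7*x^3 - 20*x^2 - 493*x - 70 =72*a^2 - 54*a + 7*x^3 + x^2*(-57*a - 5) + x*(8*a^2 - 519*a - 632) - 180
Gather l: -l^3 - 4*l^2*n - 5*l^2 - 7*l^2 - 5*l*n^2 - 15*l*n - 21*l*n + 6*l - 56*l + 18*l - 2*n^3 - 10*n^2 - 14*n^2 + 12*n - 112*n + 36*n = -l^3 + l^2*(-4*n - 12) + l*(-5*n^2 - 36*n - 32) - 2*n^3 - 24*n^2 - 64*n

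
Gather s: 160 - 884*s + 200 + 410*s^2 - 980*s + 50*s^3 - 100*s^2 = 50*s^3 + 310*s^2 - 1864*s + 360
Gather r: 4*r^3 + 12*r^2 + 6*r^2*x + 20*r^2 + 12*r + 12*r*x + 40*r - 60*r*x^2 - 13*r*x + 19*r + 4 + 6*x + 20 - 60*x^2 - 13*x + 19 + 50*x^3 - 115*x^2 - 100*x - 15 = 4*r^3 + r^2*(6*x + 32) + r*(-60*x^2 - x + 71) + 50*x^3 - 175*x^2 - 107*x + 28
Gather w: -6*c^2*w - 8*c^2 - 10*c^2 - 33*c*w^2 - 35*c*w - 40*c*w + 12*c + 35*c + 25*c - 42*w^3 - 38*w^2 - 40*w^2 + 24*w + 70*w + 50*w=-18*c^2 + 72*c - 42*w^3 + w^2*(-33*c - 78) + w*(-6*c^2 - 75*c + 144)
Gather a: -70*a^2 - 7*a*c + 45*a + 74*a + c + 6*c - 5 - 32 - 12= -70*a^2 + a*(119 - 7*c) + 7*c - 49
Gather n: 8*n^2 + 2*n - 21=8*n^2 + 2*n - 21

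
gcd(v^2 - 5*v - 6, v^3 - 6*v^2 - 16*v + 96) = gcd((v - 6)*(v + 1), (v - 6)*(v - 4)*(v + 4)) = v - 6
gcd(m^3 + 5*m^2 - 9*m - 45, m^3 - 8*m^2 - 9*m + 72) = m^2 - 9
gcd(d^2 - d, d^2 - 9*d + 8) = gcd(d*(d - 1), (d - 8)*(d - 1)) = d - 1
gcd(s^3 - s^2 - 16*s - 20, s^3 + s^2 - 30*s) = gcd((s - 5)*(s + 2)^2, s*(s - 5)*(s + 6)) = s - 5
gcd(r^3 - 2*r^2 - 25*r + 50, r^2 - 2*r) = r - 2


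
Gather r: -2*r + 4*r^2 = 4*r^2 - 2*r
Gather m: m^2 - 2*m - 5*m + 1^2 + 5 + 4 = m^2 - 7*m + 10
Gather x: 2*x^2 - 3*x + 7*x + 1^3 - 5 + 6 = 2*x^2 + 4*x + 2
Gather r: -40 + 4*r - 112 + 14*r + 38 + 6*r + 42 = 24*r - 72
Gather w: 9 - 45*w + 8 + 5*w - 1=16 - 40*w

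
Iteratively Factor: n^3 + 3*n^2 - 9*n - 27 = (n + 3)*(n^2 - 9) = (n - 3)*(n + 3)*(n + 3)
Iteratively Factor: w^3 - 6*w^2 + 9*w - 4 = (w - 1)*(w^2 - 5*w + 4) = (w - 4)*(w - 1)*(w - 1)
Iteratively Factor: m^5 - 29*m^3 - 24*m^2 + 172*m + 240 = (m + 2)*(m^4 - 2*m^3 - 25*m^2 + 26*m + 120) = (m - 3)*(m + 2)*(m^3 + m^2 - 22*m - 40) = (m - 5)*(m - 3)*(m + 2)*(m^2 + 6*m + 8) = (m - 5)*(m - 3)*(m + 2)*(m + 4)*(m + 2)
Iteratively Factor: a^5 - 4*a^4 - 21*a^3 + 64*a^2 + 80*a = (a + 1)*(a^4 - 5*a^3 - 16*a^2 + 80*a) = (a + 1)*(a + 4)*(a^3 - 9*a^2 + 20*a) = (a - 5)*(a + 1)*(a + 4)*(a^2 - 4*a) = (a - 5)*(a - 4)*(a + 1)*(a + 4)*(a)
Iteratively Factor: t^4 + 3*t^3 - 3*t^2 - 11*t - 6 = (t + 1)*(t^3 + 2*t^2 - 5*t - 6) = (t + 1)*(t + 3)*(t^2 - t - 2) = (t - 2)*(t + 1)*(t + 3)*(t + 1)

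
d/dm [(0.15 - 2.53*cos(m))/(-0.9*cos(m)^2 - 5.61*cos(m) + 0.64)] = (2.277*cos(m)^2 - 0.27*cos(m) + 0.7777)*sin(m)/(0.81*cos(m)^4 + 10.098*cos(m)^3 + 30.3201*cos(m)^2 - 7.1808*cos(m) + 0.4096)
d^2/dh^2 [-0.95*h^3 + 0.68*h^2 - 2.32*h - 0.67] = 1.36 - 5.7*h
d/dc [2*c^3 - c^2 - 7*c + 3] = 6*c^2 - 2*c - 7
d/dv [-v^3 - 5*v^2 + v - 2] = -3*v^2 - 10*v + 1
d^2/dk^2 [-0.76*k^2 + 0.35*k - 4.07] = -1.52000000000000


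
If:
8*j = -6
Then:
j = -3/4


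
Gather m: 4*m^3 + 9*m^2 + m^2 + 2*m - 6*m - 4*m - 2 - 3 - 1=4*m^3 + 10*m^2 - 8*m - 6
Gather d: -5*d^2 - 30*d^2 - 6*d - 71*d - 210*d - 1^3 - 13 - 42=-35*d^2 - 287*d - 56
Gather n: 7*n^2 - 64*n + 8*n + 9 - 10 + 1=7*n^2 - 56*n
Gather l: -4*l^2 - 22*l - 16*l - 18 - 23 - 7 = -4*l^2 - 38*l - 48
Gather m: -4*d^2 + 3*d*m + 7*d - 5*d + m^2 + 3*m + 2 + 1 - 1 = -4*d^2 + 2*d + m^2 + m*(3*d + 3) + 2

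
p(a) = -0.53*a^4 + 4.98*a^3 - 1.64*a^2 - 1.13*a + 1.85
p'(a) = -2.12*a^3 + 14.94*a^2 - 3.28*a - 1.13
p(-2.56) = -112.32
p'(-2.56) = 140.75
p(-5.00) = -987.25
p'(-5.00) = 653.77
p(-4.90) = -923.42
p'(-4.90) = 623.07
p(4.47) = 197.22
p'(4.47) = 93.38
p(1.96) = 23.01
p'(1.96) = 33.87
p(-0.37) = 1.78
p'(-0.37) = 2.24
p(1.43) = 9.23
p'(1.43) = 18.53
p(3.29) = 95.63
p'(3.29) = 74.29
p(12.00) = -2632.51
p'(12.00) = -1552.49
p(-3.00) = -186.91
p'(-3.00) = 200.41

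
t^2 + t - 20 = (t - 4)*(t + 5)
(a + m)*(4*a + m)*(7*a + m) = 28*a^3 + 39*a^2*m + 12*a*m^2 + m^3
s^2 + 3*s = s*(s + 3)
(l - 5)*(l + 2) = l^2 - 3*l - 10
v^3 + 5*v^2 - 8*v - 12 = (v - 2)*(v + 1)*(v + 6)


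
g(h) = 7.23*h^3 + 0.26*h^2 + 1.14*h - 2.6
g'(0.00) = 1.14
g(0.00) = -2.60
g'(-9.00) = 1753.35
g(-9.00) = -5262.47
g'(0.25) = 2.63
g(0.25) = -2.19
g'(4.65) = 472.55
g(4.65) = 735.26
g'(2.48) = 135.83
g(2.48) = 112.11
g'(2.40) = 127.32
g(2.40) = 101.58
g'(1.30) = 38.47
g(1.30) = 15.21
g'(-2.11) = 96.61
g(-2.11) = -71.77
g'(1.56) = 54.74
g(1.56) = 27.26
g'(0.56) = 8.23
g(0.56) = -0.61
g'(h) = 21.69*h^2 + 0.52*h + 1.14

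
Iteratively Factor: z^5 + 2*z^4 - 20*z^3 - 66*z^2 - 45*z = (z - 5)*(z^4 + 7*z^3 + 15*z^2 + 9*z) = (z - 5)*(z + 3)*(z^3 + 4*z^2 + 3*z) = (z - 5)*(z + 1)*(z + 3)*(z^2 + 3*z) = (z - 5)*(z + 1)*(z + 3)^2*(z)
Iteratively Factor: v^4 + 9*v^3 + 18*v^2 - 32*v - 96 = (v + 3)*(v^3 + 6*v^2 - 32) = (v - 2)*(v + 3)*(v^2 + 8*v + 16) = (v - 2)*(v + 3)*(v + 4)*(v + 4)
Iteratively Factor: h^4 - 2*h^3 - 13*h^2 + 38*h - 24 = (h - 1)*(h^3 - h^2 - 14*h + 24) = (h - 1)*(h + 4)*(h^2 - 5*h + 6) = (h - 3)*(h - 1)*(h + 4)*(h - 2)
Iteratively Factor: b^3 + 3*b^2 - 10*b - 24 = (b + 4)*(b^2 - b - 6) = (b - 3)*(b + 4)*(b + 2)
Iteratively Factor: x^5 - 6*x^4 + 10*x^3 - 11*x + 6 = (x - 1)*(x^4 - 5*x^3 + 5*x^2 + 5*x - 6) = (x - 1)*(x + 1)*(x^3 - 6*x^2 + 11*x - 6) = (x - 3)*(x - 1)*(x + 1)*(x^2 - 3*x + 2) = (x - 3)*(x - 2)*(x - 1)*(x + 1)*(x - 1)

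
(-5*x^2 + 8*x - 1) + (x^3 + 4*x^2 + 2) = x^3 - x^2 + 8*x + 1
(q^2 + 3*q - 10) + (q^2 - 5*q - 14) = 2*q^2 - 2*q - 24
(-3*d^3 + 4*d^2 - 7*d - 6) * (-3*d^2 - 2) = 9*d^5 - 12*d^4 + 27*d^3 + 10*d^2 + 14*d + 12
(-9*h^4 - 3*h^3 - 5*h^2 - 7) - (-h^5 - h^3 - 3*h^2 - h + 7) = h^5 - 9*h^4 - 2*h^3 - 2*h^2 + h - 14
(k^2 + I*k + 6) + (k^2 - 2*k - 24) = 2*k^2 - 2*k + I*k - 18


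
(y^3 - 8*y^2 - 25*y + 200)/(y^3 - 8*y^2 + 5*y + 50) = (y^2 - 3*y - 40)/(y^2 - 3*y - 10)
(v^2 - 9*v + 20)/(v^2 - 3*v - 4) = (v - 5)/(v + 1)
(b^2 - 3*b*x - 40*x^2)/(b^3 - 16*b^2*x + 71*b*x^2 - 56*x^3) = (b + 5*x)/(b^2 - 8*b*x + 7*x^2)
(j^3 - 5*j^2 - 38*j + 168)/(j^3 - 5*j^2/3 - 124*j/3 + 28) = 3*(j - 4)/(3*j - 2)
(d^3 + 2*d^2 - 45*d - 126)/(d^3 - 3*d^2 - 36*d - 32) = (-d^3 - 2*d^2 + 45*d + 126)/(-d^3 + 3*d^2 + 36*d + 32)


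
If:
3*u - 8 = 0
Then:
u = 8/3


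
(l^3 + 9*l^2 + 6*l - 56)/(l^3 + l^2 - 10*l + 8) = (l + 7)/(l - 1)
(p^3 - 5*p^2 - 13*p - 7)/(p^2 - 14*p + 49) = (p^2 + 2*p + 1)/(p - 7)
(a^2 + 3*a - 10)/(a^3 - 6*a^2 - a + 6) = (a^2 + 3*a - 10)/(a^3 - 6*a^2 - a + 6)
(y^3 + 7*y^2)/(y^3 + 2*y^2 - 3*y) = y*(y + 7)/(y^2 + 2*y - 3)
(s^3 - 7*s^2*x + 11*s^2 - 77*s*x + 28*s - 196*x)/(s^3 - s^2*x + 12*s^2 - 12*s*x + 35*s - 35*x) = (-s^2 + 7*s*x - 4*s + 28*x)/(-s^2 + s*x - 5*s + 5*x)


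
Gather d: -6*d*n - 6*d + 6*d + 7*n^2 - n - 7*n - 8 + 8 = -6*d*n + 7*n^2 - 8*n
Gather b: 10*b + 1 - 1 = 10*b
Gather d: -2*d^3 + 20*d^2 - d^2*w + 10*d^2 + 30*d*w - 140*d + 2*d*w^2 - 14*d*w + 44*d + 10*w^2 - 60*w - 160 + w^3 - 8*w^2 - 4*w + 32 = -2*d^3 + d^2*(30 - w) + d*(2*w^2 + 16*w - 96) + w^3 + 2*w^2 - 64*w - 128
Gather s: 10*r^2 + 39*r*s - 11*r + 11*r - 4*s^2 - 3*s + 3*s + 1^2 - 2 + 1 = 10*r^2 + 39*r*s - 4*s^2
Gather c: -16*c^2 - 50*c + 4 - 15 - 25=-16*c^2 - 50*c - 36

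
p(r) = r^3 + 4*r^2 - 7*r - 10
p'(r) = 3*r^2 + 8*r - 7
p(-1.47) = 5.76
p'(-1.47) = -12.28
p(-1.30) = 3.66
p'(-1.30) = -12.33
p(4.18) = 103.66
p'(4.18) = 78.86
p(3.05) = 34.23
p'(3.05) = 45.31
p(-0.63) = -4.25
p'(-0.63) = -10.85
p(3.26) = 44.34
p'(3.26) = 50.96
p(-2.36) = 15.65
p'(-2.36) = -9.17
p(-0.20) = -8.45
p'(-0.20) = -8.48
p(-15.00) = -2380.00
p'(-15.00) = 548.00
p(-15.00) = -2380.00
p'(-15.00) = 548.00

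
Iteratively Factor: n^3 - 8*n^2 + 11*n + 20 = (n - 5)*(n^2 - 3*n - 4) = (n - 5)*(n + 1)*(n - 4)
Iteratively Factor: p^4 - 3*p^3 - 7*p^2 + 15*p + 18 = (p - 3)*(p^3 - 7*p - 6) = (p - 3)*(p + 1)*(p^2 - p - 6) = (p - 3)*(p + 1)*(p + 2)*(p - 3)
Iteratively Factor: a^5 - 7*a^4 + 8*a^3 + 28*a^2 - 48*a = (a + 2)*(a^4 - 9*a^3 + 26*a^2 - 24*a) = (a - 4)*(a + 2)*(a^3 - 5*a^2 + 6*a) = (a - 4)*(a - 2)*(a + 2)*(a^2 - 3*a) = a*(a - 4)*(a - 2)*(a + 2)*(a - 3)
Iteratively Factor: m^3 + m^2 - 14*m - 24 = (m + 3)*(m^2 - 2*m - 8) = (m - 4)*(m + 3)*(m + 2)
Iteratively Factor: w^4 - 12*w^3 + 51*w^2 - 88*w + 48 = (w - 3)*(w^3 - 9*w^2 + 24*w - 16) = (w - 3)*(w - 1)*(w^2 - 8*w + 16) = (w - 4)*(w - 3)*(w - 1)*(w - 4)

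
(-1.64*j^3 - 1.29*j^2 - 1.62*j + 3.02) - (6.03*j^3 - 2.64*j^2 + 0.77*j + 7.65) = -7.67*j^3 + 1.35*j^2 - 2.39*j - 4.63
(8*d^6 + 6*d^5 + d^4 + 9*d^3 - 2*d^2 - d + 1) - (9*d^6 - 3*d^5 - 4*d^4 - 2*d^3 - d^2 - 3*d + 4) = -d^6 + 9*d^5 + 5*d^4 + 11*d^3 - d^2 + 2*d - 3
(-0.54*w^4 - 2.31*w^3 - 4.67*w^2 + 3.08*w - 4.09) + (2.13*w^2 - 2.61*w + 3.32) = -0.54*w^4 - 2.31*w^3 - 2.54*w^2 + 0.47*w - 0.77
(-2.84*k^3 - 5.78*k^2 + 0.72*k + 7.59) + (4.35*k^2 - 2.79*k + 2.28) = -2.84*k^3 - 1.43*k^2 - 2.07*k + 9.87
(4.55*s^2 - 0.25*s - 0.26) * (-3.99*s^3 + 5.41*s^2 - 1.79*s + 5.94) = -18.1545*s^5 + 25.613*s^4 - 8.4596*s^3 + 26.0679*s^2 - 1.0196*s - 1.5444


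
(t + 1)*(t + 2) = t^2 + 3*t + 2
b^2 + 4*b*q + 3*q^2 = (b + q)*(b + 3*q)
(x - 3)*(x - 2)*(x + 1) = x^3 - 4*x^2 + x + 6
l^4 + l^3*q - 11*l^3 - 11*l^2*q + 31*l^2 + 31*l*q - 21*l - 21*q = (l - 7)*(l - 3)*(l - 1)*(l + q)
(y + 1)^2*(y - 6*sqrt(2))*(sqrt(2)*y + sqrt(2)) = sqrt(2)*y^4 - 12*y^3 + 3*sqrt(2)*y^3 - 36*y^2 + 3*sqrt(2)*y^2 - 36*y + sqrt(2)*y - 12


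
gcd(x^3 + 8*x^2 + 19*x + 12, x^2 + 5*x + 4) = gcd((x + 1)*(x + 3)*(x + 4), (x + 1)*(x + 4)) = x^2 + 5*x + 4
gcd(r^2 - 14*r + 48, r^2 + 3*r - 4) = 1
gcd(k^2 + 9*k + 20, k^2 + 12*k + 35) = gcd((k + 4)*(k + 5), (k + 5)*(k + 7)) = k + 5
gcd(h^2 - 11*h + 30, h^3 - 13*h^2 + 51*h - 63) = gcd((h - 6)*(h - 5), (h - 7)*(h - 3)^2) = 1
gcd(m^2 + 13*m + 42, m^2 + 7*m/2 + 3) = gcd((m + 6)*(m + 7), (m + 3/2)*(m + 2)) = 1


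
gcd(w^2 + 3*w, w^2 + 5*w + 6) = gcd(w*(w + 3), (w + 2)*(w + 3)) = w + 3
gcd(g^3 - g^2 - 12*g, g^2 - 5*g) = g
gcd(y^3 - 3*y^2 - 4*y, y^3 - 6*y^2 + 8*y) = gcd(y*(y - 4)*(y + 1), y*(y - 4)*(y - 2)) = y^2 - 4*y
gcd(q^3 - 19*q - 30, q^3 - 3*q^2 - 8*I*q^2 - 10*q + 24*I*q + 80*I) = q^2 - 3*q - 10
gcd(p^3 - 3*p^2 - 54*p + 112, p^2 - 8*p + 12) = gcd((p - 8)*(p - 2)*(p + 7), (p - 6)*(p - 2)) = p - 2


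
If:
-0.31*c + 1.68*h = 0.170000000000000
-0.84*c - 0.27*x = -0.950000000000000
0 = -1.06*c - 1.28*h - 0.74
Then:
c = -0.67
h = -0.02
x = 5.61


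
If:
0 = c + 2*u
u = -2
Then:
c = 4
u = -2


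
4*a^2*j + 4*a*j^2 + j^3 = j*(2*a + j)^2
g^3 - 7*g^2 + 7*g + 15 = (g - 5)*(g - 3)*(g + 1)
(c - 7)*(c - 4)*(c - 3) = c^3 - 14*c^2 + 61*c - 84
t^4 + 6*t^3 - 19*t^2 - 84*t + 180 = (t - 3)*(t - 2)*(t + 5)*(t + 6)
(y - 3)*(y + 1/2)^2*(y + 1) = y^4 - y^3 - 19*y^2/4 - 7*y/2 - 3/4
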